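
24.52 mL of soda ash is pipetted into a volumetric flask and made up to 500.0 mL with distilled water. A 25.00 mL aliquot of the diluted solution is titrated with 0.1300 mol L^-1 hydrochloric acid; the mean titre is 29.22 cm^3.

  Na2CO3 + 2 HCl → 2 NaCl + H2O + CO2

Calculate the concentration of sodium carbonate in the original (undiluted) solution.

n(HCl) = 0.02922 × 0.1300 = 3.799 × 10^-3 mol
From the 1:2 ratio, n(Na2CO3) in the aliquot = 1/2 × 3.799 × 10^-3 = 1.899 × 10^-3 mol
[Na2CO3]_dilute = 1.899 × 10^-3 / 0.02500 = 0.07597 mol/L
Dilution factor = 500.0 / 24.52 = 20.39
[Na2CO3]_stock = 0.07597 × 20.39 = 1.549 mol/L

1.549 mol/L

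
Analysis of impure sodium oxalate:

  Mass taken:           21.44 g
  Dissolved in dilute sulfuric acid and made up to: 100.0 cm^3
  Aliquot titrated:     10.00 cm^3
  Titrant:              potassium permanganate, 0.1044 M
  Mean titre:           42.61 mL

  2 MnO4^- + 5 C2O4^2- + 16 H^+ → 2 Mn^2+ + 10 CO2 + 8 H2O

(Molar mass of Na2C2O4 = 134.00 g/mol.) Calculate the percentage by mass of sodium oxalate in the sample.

69.51 %

n(KMnO4) per titration = 0.04261 × 0.1044 = 4.448 × 10^-3 mol
From the 5:2 ratio, n(Na2C2O4) in each aliquot = 5/2 × 4.448 × 10^-3 = 0.01112 mol
n(Na2C2O4) in the whole flask = 0.01112 × 100.0/10.00 = 0.1112 mol
mass of Na2C2O4 = 0.1112 × 134.00 = 14.90 g
% Na2C2O4 = 14.90 / 21.44 × 100 = 69.51 %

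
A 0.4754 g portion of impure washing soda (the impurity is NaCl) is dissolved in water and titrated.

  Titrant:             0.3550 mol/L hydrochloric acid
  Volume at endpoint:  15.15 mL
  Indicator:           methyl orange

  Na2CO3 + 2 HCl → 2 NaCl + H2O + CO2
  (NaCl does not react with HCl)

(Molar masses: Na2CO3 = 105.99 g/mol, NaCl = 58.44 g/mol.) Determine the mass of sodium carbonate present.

0.2850 g

n(HCl) = 0.01515 × 0.3550 = 5.378 × 10^-3 mol
Let x = n(Na2CO3), y = n(NaCl).
Titrant: 2x = 5.378 × 10^-3;  mass: 105.99x + 58.44y = 0.4754
Solving, x = 2.689 × 10^-3 mol, y = 3.258 × 10^-3 mol
mass of Na2CO3 = 2.689 × 10^-3 × 105.99 = 0.2850 g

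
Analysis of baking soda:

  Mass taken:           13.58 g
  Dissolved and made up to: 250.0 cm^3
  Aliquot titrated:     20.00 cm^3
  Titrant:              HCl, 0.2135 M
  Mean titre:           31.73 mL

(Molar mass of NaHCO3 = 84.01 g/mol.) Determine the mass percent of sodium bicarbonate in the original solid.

NaHCO3 + HCl → NaCl + H2O + CO2
n(HCl) per titration = 0.03173 × 0.2135 = 6.774 × 10^-3 mol
n(NaHCO3) in each aliquot = 6.774 × 10^-3 mol (1:1 ratio)
n(NaHCO3) in the whole flask = 6.774 × 10^-3 × 250.0/20.00 = 0.08468 mol
mass of NaHCO3 = 0.08468 × 84.01 = 7.114 g
% NaHCO3 = 7.114 / 13.58 × 100 = 52.39 %

52.39 %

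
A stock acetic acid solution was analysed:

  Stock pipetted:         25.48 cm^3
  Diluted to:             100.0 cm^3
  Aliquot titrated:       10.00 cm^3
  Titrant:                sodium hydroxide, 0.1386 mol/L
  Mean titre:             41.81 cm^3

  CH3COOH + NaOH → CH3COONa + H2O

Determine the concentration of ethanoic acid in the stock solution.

n(NaOH) = 0.04181 × 0.1386 = 5.795 × 10^-3 mol
n(CH3COOH) in the aliquot = 5.795 × 10^-3 mol (1:1 ratio)
[CH3COOH]_dilute = 5.795 × 10^-3 / 0.01000 = 0.5795 mol/L
Dilution factor = 100.0 / 25.48 = 3.925
[CH3COOH]_stock = 0.5795 × 3.925 = 2.274 mol/L

2.274 mol/L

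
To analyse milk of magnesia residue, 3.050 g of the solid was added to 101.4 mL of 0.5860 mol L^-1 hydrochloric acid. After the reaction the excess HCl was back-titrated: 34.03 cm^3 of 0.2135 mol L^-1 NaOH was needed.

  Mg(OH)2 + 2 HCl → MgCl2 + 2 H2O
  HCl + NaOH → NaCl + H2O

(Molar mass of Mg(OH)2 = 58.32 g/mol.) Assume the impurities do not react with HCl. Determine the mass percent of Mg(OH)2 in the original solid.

49.86 %

n(HCl) added = 0.1014 × 0.5860 = 0.05942 mol
n(NaOH) used in back-titration = 0.03403 × 0.2135 = 7.265 × 10^-3 mol
n(HCl) left over = 7.265 × 10^-3 mol (1:1 ratio)
n(HCl) consumed by analyte = 0.05942 − 7.265 × 10^-3 = 0.05215 mol
From the 1:2 ratio, n(Mg(OH)2) = 1/2 × 0.05215 = 0.02608 mol
mass of Mg(OH)2 = 0.02608 × 58.32 = 1.521 g
% Mg(OH)2 = 1.521 / 3.050 × 100 = 49.86 %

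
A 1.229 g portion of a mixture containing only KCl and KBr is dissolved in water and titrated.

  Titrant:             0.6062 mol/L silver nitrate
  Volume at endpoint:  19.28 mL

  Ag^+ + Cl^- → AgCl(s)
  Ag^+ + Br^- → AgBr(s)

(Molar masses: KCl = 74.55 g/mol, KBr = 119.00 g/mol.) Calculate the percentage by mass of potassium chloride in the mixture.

22.08 %

n(AgNO3) = 0.01928 × 0.6062 = 0.01169 mol
Let x = n(KCl), y = n(KBr).
Titrant: 1x + 1y = 0.01169;  mass: 74.55x + 119.00y = 1.229
Solving, x = 3.640 × 10^-3 mol, y = 8.047 × 10^-3 mol
mass of KCl = 3.640 × 10^-3 × 74.55 = 0.2714 g
% KCl = 0.2714 / 1.229 × 100 = 22.08 %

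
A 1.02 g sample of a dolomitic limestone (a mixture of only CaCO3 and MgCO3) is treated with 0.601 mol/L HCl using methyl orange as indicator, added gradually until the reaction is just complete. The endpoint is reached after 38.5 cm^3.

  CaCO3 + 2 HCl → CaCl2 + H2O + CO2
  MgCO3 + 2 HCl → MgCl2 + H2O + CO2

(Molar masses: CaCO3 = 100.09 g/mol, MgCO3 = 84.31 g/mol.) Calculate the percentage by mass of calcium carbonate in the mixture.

n(HCl) = 0.0385 × 0.601 = 0.0231 mol
Let x = n(CaCO3), y = n(MgCO3).
Titrant: 2x + 2y = 0.0231;  mass: 100.09x + 84.31y = 1.02
Solving, x = 2.83 × 10^-3 mol, y = 8.74 × 10^-3 mol
mass of CaCO3 = 2.83 × 10^-3 × 100.09 = 0.283 g
% CaCO3 = 0.283 / 1.02 × 100 = 27.7 %

27.7 %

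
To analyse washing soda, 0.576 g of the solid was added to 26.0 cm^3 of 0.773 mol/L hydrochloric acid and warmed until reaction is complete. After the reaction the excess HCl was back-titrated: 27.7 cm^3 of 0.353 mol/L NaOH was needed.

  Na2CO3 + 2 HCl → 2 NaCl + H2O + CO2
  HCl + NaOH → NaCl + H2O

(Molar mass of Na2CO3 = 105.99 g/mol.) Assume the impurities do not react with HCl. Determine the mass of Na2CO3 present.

0.547 g

n(HCl) added = 0.0260 × 0.773 = 0.0201 mol
n(NaOH) used in back-titration = 0.0277 × 0.353 = 9.78 × 10^-3 mol
n(HCl) left over = 9.78 × 10^-3 mol (1:1 ratio)
n(HCl) consumed by analyte = 0.0201 − 9.78 × 10^-3 = 0.0103 mol
From the 1:2 ratio, n(Na2CO3) = 1/2 × 0.0103 = 5.16 × 10^-3 mol
mass of Na2CO3 = 5.16 × 10^-3 × 105.99 = 0.547 g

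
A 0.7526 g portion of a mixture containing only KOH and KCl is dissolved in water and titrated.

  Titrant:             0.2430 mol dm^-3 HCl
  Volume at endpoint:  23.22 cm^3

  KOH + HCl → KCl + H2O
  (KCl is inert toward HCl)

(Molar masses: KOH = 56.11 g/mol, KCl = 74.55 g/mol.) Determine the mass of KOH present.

n(HCl) = 0.02322 × 0.2430 = 5.642 × 10^-3 mol
Let x = n(KOH), y = n(KCl).
Titrant: 1x = 5.642 × 10^-3;  mass: 56.11x + 74.55y = 0.7526
Solving, x = 5.642 × 10^-3 mol, y = 5.848 × 10^-3 mol
mass of KOH = 5.642 × 10^-3 × 56.11 = 0.3166 g

0.3166 g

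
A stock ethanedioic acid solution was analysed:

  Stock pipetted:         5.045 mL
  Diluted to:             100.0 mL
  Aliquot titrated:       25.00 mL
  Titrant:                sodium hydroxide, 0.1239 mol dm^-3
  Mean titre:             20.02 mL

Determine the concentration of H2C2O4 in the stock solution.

0.9833 mol/L

H2C2O4 + 2 NaOH → Na2C2O4 + 2 H2O
n(NaOH) = 0.02002 × 0.1239 = 2.480 × 10^-3 mol
From the 1:2 ratio, n(H2C2O4) in the aliquot = 1/2 × 2.480 × 10^-3 = 1.240 × 10^-3 mol
[H2C2O4]_dilute = 1.240 × 10^-3 / 0.02500 = 0.04961 mol/L
Dilution factor = 100.0 / 5.045 = 19.82
[H2C2O4]_stock = 0.04961 × 19.82 = 0.9833 mol/L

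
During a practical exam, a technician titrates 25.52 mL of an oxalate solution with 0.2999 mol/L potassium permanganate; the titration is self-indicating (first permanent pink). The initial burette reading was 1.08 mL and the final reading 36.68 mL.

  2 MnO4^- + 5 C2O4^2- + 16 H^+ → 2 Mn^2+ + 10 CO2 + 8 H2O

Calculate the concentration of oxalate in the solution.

n(KMnO4) = 0.03560 L × 0.2999 mol/L = 0.01068 mol
From the 5:2 mole ratio, n(C2O4^2-) = 5/2 × 0.01068 = 0.02669 mol
[C2O4^2-] = 0.02669 mol / 0.02552 L = 1.046 mol/L

1.046 mol/L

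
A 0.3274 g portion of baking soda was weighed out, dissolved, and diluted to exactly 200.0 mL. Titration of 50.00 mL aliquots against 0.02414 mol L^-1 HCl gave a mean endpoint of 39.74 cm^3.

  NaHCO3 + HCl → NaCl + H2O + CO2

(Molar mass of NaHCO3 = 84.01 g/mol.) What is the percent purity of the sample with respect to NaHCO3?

n(HCl) per titration = 0.03974 × 0.02414 = 9.593 × 10^-4 mol
n(NaHCO3) in each aliquot = 9.593 × 10^-4 mol (1:1 ratio)
n(NaHCO3) in the whole flask = 9.593 × 10^-4 × 200.0/50.00 = 3.837 × 10^-3 mol
mass of NaHCO3 = 3.837 × 10^-3 × 84.01 = 0.3224 g
% NaHCO3 = 0.3224 / 0.3274 × 100 = 98.46 %

98.46 %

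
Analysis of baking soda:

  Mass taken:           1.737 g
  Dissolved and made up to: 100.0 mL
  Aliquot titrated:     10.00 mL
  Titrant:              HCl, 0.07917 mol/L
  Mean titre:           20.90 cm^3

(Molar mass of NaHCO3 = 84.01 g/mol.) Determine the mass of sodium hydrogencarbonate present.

1.390 g

NaHCO3 + HCl → NaCl + H2O + CO2
n(HCl) per titration = 0.02090 × 0.07917 = 1.655 × 10^-3 mol
n(NaHCO3) in each aliquot = 1.655 × 10^-3 mol (1:1 ratio)
n(NaHCO3) in the whole flask = 1.655 × 10^-3 × 100.0/10.00 = 0.01655 mol
mass of NaHCO3 = 0.01655 × 84.01 = 1.390 g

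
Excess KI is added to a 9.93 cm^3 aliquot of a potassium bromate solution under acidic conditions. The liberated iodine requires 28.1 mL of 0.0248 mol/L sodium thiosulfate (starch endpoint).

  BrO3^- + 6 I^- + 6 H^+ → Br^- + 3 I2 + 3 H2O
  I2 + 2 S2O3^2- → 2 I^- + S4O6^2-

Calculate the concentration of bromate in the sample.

n(S2O3^2-) = 0.0281 × 0.0248 = 6.97 × 10^-4 mol
n(I2) = n(S2O3^2-)/2 = 3.48 × 10^-4 mol
From the 1:3 ratio, n(BrO3^-) in the aliquot = 1/3 × 3.48 × 10^-4 = 1.16 × 10^-4 mol
[BrO3^-] = 1.16 × 10^-4 / 0.00993 = 0.0117 mol/L

0.0117 mol/L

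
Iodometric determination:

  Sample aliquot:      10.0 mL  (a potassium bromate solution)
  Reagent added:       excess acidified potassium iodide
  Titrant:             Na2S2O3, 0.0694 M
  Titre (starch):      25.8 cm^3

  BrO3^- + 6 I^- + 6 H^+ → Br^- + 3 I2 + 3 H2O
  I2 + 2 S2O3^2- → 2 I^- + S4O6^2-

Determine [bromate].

0.0298 M

n(S2O3^2-) = 0.0258 × 0.0694 = 1.79 × 10^-3 mol
n(I2) = n(S2O3^2-)/2 = 8.95 × 10^-4 mol
From the 1:3 ratio, n(BrO3^-) in the aliquot = 1/3 × 8.95 × 10^-4 = 2.98 × 10^-4 mol
[BrO3^-] = 2.98 × 10^-4 / 0.0100 = 0.0298 mol/L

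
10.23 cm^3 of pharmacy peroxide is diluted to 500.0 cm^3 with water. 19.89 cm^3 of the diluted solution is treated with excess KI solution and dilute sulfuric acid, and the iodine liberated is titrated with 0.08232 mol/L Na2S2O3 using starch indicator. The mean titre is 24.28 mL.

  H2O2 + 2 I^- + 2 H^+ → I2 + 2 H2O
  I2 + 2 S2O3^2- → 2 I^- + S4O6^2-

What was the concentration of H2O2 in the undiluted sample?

2.456 mol/L

n(S2O3^2-) = 0.02428 × 0.08232 = 1.999 × 10^-3 mol
n(I2) = n(S2O3^2-)/2 = 9.994 × 10^-4 mol
n(H2O2) in the aliquot = 9.994 × 10^-4 mol (1:1 ratio)
[H2O2]_dilute = 9.994 × 10^-4 / 0.01989 = 0.05024 mol/L
[H2O2]_original = 0.05024 × 500.0/10.23 = 2.456 mol/L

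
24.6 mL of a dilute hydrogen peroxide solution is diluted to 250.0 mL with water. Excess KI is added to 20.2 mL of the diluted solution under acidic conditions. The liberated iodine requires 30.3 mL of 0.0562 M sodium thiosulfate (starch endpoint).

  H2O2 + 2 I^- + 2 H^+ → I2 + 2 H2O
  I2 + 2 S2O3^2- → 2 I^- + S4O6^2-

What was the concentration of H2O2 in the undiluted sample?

n(S2O3^2-) = 0.0303 × 0.0562 = 1.70 × 10^-3 mol
n(I2) = n(S2O3^2-)/2 = 8.51 × 10^-4 mol
n(H2O2) in the aliquot = 8.51 × 10^-4 mol (1:1 ratio)
[H2O2]_dilute = 8.51 × 10^-4 / 0.0202 = 0.0421 mol/L
[H2O2]_original = 0.0421 × 250.0/24.6 = 0.428 mol/L

0.428 M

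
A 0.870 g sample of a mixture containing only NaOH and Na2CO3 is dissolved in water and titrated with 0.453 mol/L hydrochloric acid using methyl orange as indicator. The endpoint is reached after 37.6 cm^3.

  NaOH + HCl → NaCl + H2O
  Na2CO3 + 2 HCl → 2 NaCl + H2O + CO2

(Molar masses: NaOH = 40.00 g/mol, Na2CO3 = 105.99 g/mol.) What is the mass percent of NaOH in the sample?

11.6 %

n(HCl) = 0.0376 × 0.453 = 0.0170 mol
Let x = n(NaOH), y = n(Na2CO3).
Titrant: 1x + 2y = 0.0170;  mass: 40.00x + 105.99y = 0.870
Solving, x = 2.51 × 10^-3 mol, y = 7.26 × 10^-3 mol
mass of NaOH = 2.51 × 10^-3 × 40.00 = 0.101 g
% NaOH = 0.101 / 0.870 × 100 = 11.6 %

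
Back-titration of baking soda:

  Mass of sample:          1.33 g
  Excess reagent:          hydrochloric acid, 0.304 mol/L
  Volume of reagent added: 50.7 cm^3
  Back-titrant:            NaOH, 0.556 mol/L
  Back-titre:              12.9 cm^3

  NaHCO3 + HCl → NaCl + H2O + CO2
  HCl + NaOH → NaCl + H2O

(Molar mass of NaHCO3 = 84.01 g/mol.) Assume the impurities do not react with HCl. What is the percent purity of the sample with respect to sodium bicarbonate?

52.1 %

n(HCl) added = 0.0507 × 0.304 = 0.0154 mol
n(NaOH) used in back-titration = 0.0129 × 0.556 = 7.17 × 10^-3 mol
n(HCl) left over = 7.17 × 10^-3 mol (1:1 ratio)
n(HCl) consumed by analyte = 0.0154 − 7.17 × 10^-3 = 8.24 × 10^-3 mol
n(NaHCO3) = 8.24 × 10^-3 mol (1:1 ratio)
mass of NaHCO3 = 8.24 × 10^-3 × 84.01 = 0.692 g
% NaHCO3 = 0.692 / 1.33 × 100 = 52.1 %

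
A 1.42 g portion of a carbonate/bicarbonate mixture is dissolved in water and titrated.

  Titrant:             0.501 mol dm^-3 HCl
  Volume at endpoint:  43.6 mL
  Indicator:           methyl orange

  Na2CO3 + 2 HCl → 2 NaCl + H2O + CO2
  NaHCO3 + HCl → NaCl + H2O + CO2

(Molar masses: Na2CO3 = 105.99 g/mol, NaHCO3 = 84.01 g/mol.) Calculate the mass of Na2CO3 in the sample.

n(HCl) = 0.0436 × 0.501 = 0.0218 mol
Let x = n(Na2CO3), y = n(NaHCO3).
Titrant: 2x + 1y = 0.0218;  mass: 105.99x + 84.01y = 1.42
Solving, x = 6.69 × 10^-3 mol, y = 8.46 × 10^-3 mol
mass of Na2CO3 = 6.69 × 10^-3 × 105.99 = 0.709 g

0.709 g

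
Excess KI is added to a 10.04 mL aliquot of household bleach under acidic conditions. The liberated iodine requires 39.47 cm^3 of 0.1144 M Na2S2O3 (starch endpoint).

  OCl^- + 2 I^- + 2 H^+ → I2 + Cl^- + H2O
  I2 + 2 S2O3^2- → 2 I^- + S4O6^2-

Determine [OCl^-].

n(S2O3^2-) = 0.03947 × 0.1144 = 4.515 × 10^-3 mol
n(I2) = n(S2O3^2-)/2 = 2.258 × 10^-3 mol
n(OCl^-) in the aliquot = 2.258 × 10^-3 mol (1:1 ratio)
[OCl^-] = 2.258 × 10^-3 / 0.01004 = 0.2249 mol/L

0.2249 M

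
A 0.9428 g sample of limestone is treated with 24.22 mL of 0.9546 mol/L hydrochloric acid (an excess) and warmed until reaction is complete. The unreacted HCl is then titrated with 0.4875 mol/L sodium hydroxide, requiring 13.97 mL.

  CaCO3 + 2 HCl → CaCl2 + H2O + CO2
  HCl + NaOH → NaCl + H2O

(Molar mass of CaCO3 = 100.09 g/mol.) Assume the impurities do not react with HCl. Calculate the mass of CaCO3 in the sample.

0.8162 g

n(HCl) added = 0.02422 × 0.9546 = 0.02312 mol
n(NaOH) used in back-titration = 0.01397 × 0.4875 = 6.810 × 10^-3 mol
n(HCl) left over = 6.810 × 10^-3 mol (1:1 ratio)
n(HCl) consumed by analyte = 0.02312 − 6.810 × 10^-3 = 0.01631 mol
From the 1:2 ratio, n(CaCO3) = 1/2 × 0.01631 = 8.155 × 10^-3 mol
mass of CaCO3 = 8.155 × 10^-3 × 100.09 = 0.8162 g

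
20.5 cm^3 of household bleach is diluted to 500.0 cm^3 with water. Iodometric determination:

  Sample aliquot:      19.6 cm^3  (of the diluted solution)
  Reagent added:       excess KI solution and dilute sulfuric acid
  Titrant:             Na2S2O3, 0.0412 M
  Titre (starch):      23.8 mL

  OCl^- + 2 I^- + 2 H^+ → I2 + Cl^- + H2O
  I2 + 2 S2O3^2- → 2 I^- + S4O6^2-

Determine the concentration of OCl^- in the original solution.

n(S2O3^2-) = 0.0238 × 0.0412 = 9.81 × 10^-4 mol
n(I2) = n(S2O3^2-)/2 = 4.90 × 10^-4 mol
n(OCl^-) in the aliquot = 4.90 × 10^-4 mol (1:1 ratio)
[OCl^-]_dilute = 4.90 × 10^-4 / 0.0196 = 0.0250 mol/L
[OCl^-]_original = 0.0250 × 500.0/20.5 = 0.610 mol/L

0.610 M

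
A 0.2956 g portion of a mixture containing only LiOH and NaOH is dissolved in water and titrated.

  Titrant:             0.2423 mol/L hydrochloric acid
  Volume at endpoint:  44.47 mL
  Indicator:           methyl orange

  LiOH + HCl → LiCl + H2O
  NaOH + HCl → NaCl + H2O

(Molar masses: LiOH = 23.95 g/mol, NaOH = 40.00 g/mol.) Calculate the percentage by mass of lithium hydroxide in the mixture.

68.35 %

n(HCl) = 0.04447 × 0.2423 = 0.01078 mol
Let x = n(LiOH), y = n(NaOH).
Titrant: 1x + 1y = 0.01078;  mass: 23.95x + 40.00y = 0.2956
Solving, x = 8.436 × 10^-3 mol, y = 2.339 × 10^-3 mol
mass of LiOH = 8.436 × 10^-3 × 23.95 = 0.2021 g
% LiOH = 0.2021 / 0.2956 × 100 = 68.35 %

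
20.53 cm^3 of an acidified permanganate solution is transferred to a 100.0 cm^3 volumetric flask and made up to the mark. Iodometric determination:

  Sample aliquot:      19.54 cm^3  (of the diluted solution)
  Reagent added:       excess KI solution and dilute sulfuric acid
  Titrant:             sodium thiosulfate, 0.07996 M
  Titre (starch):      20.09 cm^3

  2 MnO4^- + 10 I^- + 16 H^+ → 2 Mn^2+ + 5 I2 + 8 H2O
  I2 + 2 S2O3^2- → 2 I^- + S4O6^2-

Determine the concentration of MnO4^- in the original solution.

0.08009 M

n(S2O3^2-) = 0.02009 × 0.07996 = 1.606 × 10^-3 mol
n(I2) = n(S2O3^2-)/2 = 8.032 × 10^-4 mol
From the 2:5 ratio, n(MnO4^-) in the aliquot = 2/5 × 8.032 × 10^-4 = 3.213 × 10^-4 mol
[MnO4^-]_dilute = 3.213 × 10^-4 / 0.01954 = 0.01644 mol/L
[MnO4^-]_original = 0.01644 × 100.0/20.53 = 0.08009 mol/L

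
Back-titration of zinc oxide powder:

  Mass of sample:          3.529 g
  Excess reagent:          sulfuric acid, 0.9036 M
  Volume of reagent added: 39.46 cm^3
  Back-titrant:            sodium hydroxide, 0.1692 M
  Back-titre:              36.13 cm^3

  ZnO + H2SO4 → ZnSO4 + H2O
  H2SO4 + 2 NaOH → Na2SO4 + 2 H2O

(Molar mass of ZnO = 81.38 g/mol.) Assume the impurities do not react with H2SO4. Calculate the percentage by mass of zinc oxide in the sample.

n(H2SO4) added = 0.03946 × 0.9036 = 0.03566 mol
n(NaOH) used in back-titration = 0.03613 × 0.1692 = 6.113 × 10^-3 mol
From the 1:2 ratio, n(H2SO4) left over = 1/2 × 6.113 × 10^-3 = 3.057 × 10^-3 mol
n(H2SO4) consumed by analyte = 0.03566 − 3.057 × 10^-3 = 0.03260 mol
n(ZnO) = 0.03260 mol (1:1 ratio)
mass of ZnO = 0.03260 × 81.38 = 2.653 g
% ZnO = 2.653 / 3.529 × 100 = 75.18 %

75.18 %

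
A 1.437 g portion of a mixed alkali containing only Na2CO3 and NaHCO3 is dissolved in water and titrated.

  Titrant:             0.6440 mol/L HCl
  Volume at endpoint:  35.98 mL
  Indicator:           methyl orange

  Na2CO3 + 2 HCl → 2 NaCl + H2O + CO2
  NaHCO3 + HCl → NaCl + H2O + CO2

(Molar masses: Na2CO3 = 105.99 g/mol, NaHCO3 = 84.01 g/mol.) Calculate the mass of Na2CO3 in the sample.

0.8708 g

n(HCl) = 0.03598 × 0.6440 = 0.02317 mol
Let x = n(Na2CO3), y = n(NaHCO3).
Titrant: 2x + 1y = 0.02317;  mass: 105.99x + 84.01y = 1.437
Solving, x = 8.215 × 10^-3 mol, y = 6.740 × 10^-3 mol
mass of Na2CO3 = 8.215 × 10^-3 × 105.99 = 0.8708 g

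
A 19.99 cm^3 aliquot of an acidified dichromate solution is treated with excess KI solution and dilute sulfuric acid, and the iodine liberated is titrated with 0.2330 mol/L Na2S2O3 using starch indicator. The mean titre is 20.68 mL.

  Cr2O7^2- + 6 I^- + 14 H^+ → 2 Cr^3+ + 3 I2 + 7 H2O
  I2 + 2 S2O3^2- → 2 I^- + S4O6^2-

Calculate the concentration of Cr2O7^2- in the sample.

0.04017 mol/L

n(S2O3^2-) = 0.02068 × 0.2330 = 4.818 × 10^-3 mol
n(I2) = n(S2O3^2-)/2 = 2.409 × 10^-3 mol
From the 1:3 ratio, n(Cr2O7^2-) in the aliquot = 1/3 × 2.409 × 10^-3 = 8.031 × 10^-4 mol
[Cr2O7^2-] = 8.031 × 10^-4 / 0.01999 = 0.04017 mol/L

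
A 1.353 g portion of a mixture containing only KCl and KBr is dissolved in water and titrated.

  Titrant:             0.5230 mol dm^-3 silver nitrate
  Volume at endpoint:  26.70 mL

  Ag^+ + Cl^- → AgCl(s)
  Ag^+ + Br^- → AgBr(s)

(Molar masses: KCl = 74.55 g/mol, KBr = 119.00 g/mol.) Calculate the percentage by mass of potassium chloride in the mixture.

n(AgNO3) = 0.02670 × 0.5230 = 0.01396 mol
Let x = n(KCl), y = n(KBr).
Titrant: 1x + 1y = 0.01396;  mass: 74.55x + 119.00y = 1.353
Solving, x = 6.946 × 10^-3 mol, y = 7.019 × 10^-3 mol
mass of KCl = 6.946 × 10^-3 × 74.55 = 0.5178 g
% KCl = 0.5178 / 1.353 × 100 = 38.27 %

38.27 %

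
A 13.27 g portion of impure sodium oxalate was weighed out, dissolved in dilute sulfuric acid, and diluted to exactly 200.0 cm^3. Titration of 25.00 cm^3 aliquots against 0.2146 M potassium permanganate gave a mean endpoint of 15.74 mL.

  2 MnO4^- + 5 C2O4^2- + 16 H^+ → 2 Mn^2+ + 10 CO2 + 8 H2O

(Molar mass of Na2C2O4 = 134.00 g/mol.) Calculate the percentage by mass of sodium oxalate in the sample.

68.22 %

n(KMnO4) per titration = 0.01574 × 0.2146 = 3.378 × 10^-3 mol
From the 5:2 ratio, n(Na2C2O4) in each aliquot = 5/2 × 3.378 × 10^-3 = 8.445 × 10^-3 mol
n(Na2C2O4) in the whole flask = 8.445 × 10^-3 × 200.0/25.00 = 0.06756 mol
mass of Na2C2O4 = 0.06756 × 134.00 = 9.053 g
% Na2C2O4 = 9.053 / 13.27 × 100 = 68.22 %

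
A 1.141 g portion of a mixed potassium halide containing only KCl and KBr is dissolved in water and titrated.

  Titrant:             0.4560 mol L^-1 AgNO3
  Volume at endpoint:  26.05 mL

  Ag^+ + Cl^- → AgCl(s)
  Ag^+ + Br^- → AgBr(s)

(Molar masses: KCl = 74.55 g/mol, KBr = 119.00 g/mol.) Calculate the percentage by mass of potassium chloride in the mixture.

40.07 %

n(AgNO3) = 0.02605 × 0.4560 = 0.01188 mol
Let x = n(KCl), y = n(KBr).
Titrant: 1x + 1y = 0.01188;  mass: 74.55x + 119.00y = 1.141
Solving, x = 6.132 × 10^-3 mol, y = 5.747 × 10^-3 mol
mass of KCl = 6.132 × 10^-3 × 74.55 = 0.4572 g
% KCl = 0.4572 / 1.141 × 100 = 40.07 %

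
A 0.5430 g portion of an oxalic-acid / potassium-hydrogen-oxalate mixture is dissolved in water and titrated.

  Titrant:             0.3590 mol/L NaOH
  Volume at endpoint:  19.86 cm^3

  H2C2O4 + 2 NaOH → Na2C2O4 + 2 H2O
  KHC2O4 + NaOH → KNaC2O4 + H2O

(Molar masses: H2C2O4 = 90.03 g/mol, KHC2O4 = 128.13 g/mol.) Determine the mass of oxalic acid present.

0.2007 g

n(NaOH) = 0.01986 × 0.3590 = 7.130 × 10^-3 mol
Let x = n(H2C2O4), y = n(KHC2O4).
Titrant: 2x + 1y = 7.130 × 10^-3;  mass: 90.03x + 128.13y = 0.5430
Solving, x = 2.229 × 10^-3 mol, y = 2.672 × 10^-3 mol
mass of H2C2O4 = 2.229 × 10^-3 × 90.03 = 0.2007 g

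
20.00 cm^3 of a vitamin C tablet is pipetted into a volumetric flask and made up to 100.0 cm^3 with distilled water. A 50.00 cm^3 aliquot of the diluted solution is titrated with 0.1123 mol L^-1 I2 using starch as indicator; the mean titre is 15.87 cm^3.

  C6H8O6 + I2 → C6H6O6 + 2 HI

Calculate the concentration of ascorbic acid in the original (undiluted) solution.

n(I2) = 0.01587 × 0.1123 = 1.782 × 10^-3 mol
n(C6H8O6) in the aliquot = 1.782 × 10^-3 mol (1:1 ratio)
[C6H8O6]_dilute = 1.782 × 10^-3 / 0.05000 = 0.03564 mol/L
Dilution factor = 100.0 / 20.00 = 5.000
[C6H8O6]_stock = 0.03564 × 5.000 = 0.1782 mol/L

0.1782 mol/L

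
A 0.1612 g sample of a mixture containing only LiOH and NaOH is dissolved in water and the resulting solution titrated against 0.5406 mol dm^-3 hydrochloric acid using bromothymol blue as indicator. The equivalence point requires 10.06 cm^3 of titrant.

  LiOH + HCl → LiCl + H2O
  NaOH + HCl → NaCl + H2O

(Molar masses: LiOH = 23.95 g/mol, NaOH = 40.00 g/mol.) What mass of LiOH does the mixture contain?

0.08407 g

n(HCl) = 0.01006 × 0.5406 = 5.438 × 10^-3 mol
Let x = n(LiOH), y = n(NaOH).
Titrant: 1x + 1y = 5.438 × 10^-3;  mass: 23.95x + 40.00y = 0.1612
Solving, x = 3.510 × 10^-3 mol, y = 1.928 × 10^-3 mol
mass of LiOH = 3.510 × 10^-3 × 23.95 = 0.08407 g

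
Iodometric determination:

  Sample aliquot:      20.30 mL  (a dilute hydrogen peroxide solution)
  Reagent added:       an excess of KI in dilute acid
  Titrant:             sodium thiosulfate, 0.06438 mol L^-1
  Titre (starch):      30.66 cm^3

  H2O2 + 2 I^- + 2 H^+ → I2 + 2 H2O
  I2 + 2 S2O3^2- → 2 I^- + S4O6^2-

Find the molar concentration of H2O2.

n(S2O3^2-) = 0.03066 × 0.06438 = 1.974 × 10^-3 mol
n(I2) = n(S2O3^2-)/2 = 9.869 × 10^-4 mol
n(H2O2) in the aliquot = 9.869 × 10^-4 mol (1:1 ratio)
[H2O2] = 9.869 × 10^-4 / 0.02030 = 0.04862 mol/L

0.04862 mol/L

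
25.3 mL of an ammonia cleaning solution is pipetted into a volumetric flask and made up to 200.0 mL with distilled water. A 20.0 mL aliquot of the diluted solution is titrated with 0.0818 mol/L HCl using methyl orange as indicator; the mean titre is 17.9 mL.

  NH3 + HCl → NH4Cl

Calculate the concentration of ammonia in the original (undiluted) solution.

n(HCl) = 0.0179 × 0.0818 = 1.46 × 10^-3 mol
n(NH3) in the aliquot = 1.46 × 10^-3 mol (1:1 ratio)
[NH3]_dilute = 1.46 × 10^-3 / 0.0200 = 0.0732 mol/L
Dilution factor = 200.0 / 25.3 = 7.905
[NH3]_stock = 0.0732 × 7.905 = 0.579 mol/L

0.579 mol/L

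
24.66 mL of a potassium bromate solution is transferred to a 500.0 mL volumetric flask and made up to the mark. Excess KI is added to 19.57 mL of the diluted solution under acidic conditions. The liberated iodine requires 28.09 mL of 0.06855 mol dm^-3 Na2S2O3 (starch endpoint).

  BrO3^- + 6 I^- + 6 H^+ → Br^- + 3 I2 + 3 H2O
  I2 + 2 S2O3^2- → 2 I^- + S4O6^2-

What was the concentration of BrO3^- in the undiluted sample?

n(S2O3^2-) = 0.02809 × 0.06855 = 1.926 × 10^-3 mol
n(I2) = n(S2O3^2-)/2 = 9.628 × 10^-4 mol
From the 1:3 ratio, n(BrO3^-) in the aliquot = 1/3 × 9.628 × 10^-4 = 3.209 × 10^-4 mol
[BrO3^-]_dilute = 3.209 × 10^-4 / 0.01957 = 0.01640 mol/L
[BrO3^-]_original = 0.01640 × 500.0/24.66 = 0.3325 mol/L

0.3325 mol/L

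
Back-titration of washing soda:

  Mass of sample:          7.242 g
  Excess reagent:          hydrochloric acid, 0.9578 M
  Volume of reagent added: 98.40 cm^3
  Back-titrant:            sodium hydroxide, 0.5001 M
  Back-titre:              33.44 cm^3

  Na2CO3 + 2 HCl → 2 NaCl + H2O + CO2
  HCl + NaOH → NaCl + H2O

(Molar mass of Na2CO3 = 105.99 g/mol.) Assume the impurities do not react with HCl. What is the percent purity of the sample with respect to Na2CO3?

56.73 %

n(HCl) added = 0.09840 × 0.9578 = 0.09425 mol
n(NaOH) used in back-titration = 0.03344 × 0.5001 = 0.01672 mol
n(HCl) left over = 0.01672 mol (1:1 ratio)
n(HCl) consumed by analyte = 0.09425 − 0.01672 = 0.07752 mol
From the 1:2 ratio, n(Na2CO3) = 1/2 × 0.07752 = 0.03876 mol
mass of Na2CO3 = 0.03876 × 105.99 = 4.108 g
% Na2CO3 = 4.108 / 7.242 × 100 = 56.73 %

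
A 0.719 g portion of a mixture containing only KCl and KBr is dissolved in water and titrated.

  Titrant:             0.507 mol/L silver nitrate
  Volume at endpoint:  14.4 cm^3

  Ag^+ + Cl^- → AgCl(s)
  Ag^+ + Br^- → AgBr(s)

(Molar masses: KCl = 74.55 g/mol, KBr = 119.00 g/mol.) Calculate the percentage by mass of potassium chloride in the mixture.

34.9 %

n(AgNO3) = 0.0144 × 0.507 = 7.30 × 10^-3 mol
Let x = n(KCl), y = n(KBr).
Titrant: 1x + 1y = 7.30 × 10^-3;  mass: 74.55x + 119.00y = 0.719
Solving, x = 3.37 × 10^-3 mol, y = 3.93 × 10^-3 mol
mass of KCl = 3.37 × 10^-3 × 74.55 = 0.251 g
% KCl = 0.251 / 0.719 × 100 = 34.9 %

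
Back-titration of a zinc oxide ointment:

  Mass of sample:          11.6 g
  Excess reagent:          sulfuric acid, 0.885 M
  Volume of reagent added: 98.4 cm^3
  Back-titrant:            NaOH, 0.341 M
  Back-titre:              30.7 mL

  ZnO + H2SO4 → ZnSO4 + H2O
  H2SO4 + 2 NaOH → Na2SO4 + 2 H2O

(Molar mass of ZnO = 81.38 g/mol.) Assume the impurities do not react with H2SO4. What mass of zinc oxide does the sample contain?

6.66 g

n(H2SO4) added = 0.0984 × 0.885 = 0.0871 mol
n(NaOH) used in back-titration = 0.0307 × 0.341 = 0.0105 mol
From the 1:2 ratio, n(H2SO4) left over = 1/2 × 0.0105 = 5.23 × 10^-3 mol
n(H2SO4) consumed by analyte = 0.0871 − 5.23 × 10^-3 = 0.0818 mol
n(ZnO) = 0.0818 mol (1:1 ratio)
mass of ZnO = 0.0818 × 81.38 = 6.66 g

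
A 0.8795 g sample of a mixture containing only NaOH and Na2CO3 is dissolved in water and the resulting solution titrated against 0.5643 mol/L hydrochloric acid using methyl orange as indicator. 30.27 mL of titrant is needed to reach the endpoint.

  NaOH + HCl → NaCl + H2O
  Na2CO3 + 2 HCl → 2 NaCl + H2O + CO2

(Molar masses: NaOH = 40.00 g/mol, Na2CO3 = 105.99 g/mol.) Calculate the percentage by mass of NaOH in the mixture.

n(HCl) = 0.03027 × 0.5643 = 0.01708 mol
Let x = n(NaOH), y = n(Na2CO3).
Titrant: 1x + 2y = 0.01708;  mass: 40.00x + 105.99y = 0.8795
Solving, x = 1.980 × 10^-3 mol, y = 7.551 × 10^-3 mol
mass of NaOH = 1.980 × 10^-3 × 40.00 = 0.07919 g
% NaOH = 0.07919 / 0.8795 × 100 = 9.004 %

9.004 %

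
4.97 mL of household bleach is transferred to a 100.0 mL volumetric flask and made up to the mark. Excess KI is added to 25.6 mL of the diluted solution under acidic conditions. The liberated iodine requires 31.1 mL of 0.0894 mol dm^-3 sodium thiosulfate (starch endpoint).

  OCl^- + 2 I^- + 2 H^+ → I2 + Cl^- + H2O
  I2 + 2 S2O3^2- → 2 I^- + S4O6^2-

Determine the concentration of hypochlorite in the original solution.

n(S2O3^2-) = 0.0311 × 0.0894 = 2.78 × 10^-3 mol
n(I2) = n(S2O3^2-)/2 = 1.39 × 10^-3 mol
n(OCl^-) in the aliquot = 1.39 × 10^-3 mol (1:1 ratio)
[OCl^-]_dilute = 1.39 × 10^-3 / 0.0256 = 0.0543 mol/L
[OCl^-]_original = 0.0543 × 100.0/4.97 = 1.09 mol/L

1.09 mol/L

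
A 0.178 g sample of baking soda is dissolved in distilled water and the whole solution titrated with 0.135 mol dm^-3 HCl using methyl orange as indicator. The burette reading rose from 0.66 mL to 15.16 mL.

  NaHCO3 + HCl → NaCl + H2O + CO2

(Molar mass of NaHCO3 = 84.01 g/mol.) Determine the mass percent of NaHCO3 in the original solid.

n(HCl) = 0.0145 L × 0.135 mol/L = 1.96 × 10^-3 mol
n(NaHCO3) = 1.96 × 10^-3 mol (1:1 ratio)
mass of NaHCO3 = 1.96 × 10^-3 × 84.01 g/mol = 0.164 g
% NaHCO3 = 0.164 / 0.178 × 100 = 92.4 %

92.4 %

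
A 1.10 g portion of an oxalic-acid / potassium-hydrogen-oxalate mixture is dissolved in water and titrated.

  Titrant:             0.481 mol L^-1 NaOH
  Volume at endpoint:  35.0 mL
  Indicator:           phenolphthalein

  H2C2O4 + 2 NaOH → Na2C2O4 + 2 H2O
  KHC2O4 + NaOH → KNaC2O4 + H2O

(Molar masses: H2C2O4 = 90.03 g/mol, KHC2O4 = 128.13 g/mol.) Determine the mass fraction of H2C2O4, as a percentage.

52.0 %

n(NaOH) = 0.0350 × 0.481 = 0.0168 mol
Let x = n(H2C2O4), y = n(KHC2O4).
Titrant: 2x + 1y = 0.0168;  mass: 90.03x + 128.13y = 1.10
Solving, x = 6.36 × 10^-3 mol, y = 4.12 × 10^-3 mol
mass of H2C2O4 = 6.36 × 10^-3 × 90.03 = 0.573 g
% H2C2O4 = 0.573 / 1.10 × 100 = 52.0 %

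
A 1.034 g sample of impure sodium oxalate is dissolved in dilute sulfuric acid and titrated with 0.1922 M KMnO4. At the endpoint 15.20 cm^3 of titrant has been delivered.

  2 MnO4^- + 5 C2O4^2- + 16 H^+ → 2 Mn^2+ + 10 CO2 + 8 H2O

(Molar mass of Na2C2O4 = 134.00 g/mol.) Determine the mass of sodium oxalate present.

0.9787 g

n(KMnO4) = 0.01520 L × 0.1922 mol/L = 2.921 × 10^-3 mol
From the 5:2 ratio, n(Na2C2O4) = 5/2 × 2.921 × 10^-3 = 7.304 × 10^-3 mol
mass of Na2C2O4 = 7.304 × 10^-3 × 134.00 g/mol = 0.9787 g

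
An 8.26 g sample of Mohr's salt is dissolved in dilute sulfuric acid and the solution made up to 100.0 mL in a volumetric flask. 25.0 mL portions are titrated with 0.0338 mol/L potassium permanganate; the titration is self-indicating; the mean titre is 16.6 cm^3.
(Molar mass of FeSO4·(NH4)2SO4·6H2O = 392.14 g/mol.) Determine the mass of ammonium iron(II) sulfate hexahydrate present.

4.40 g

MnO4^- + 5 Fe^2+ + 8 H^+ → Mn^2+ + 5 Fe^3+ + 4 H2O
n(KMnO4) per titration = 0.0166 × 0.0338 = 5.61 × 10^-4 mol
From the 5:1 ratio, n(FeSO4·(NH4)2SO4·6H2O) in each aliquot = 5/1 × 5.61 × 10^-4 = 2.81 × 10^-3 mol
n(FeSO4·(NH4)2SO4·6H2O) in the whole flask = 2.81 × 10^-3 × 100.0/25.0 = 0.0112 mol
mass of FeSO4·(NH4)2SO4·6H2O = 0.0112 × 392.14 = 4.40 g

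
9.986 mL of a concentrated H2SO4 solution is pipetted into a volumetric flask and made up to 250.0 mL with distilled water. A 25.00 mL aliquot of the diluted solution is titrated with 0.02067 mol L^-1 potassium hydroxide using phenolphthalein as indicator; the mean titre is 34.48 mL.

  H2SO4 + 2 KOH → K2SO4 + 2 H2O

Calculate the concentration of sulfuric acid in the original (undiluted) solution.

0.3569 mol/L

n(KOH) = 0.03448 × 0.02067 = 7.127 × 10^-4 mol
From the 1:2 ratio, n(H2SO4) in the aliquot = 1/2 × 7.127 × 10^-4 = 3.564 × 10^-4 mol
[H2SO4]_dilute = 3.564 × 10^-4 / 0.02500 = 0.01425 mol/L
Dilution factor = 250.0 / 9.986 = 25.04
[H2SO4]_stock = 0.01425 × 25.04 = 0.3569 mol/L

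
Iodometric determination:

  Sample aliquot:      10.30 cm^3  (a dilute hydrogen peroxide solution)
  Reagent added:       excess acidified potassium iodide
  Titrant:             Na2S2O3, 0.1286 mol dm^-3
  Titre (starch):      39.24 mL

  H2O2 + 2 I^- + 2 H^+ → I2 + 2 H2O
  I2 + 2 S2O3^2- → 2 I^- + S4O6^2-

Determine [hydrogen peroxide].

n(S2O3^2-) = 0.03924 × 0.1286 = 5.046 × 10^-3 mol
n(I2) = n(S2O3^2-)/2 = 2.523 × 10^-3 mol
n(H2O2) in the aliquot = 2.523 × 10^-3 mol (1:1 ratio)
[H2O2] = 2.523 × 10^-3 / 0.01030 = 0.2450 mol/L

0.2450 mol/L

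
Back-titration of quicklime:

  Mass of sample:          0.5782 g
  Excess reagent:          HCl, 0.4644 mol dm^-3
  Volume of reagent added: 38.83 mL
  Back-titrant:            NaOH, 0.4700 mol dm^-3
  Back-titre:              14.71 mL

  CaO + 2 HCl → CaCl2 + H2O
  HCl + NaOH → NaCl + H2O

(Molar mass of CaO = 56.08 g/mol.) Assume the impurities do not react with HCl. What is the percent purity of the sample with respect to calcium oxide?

n(HCl) added = 0.03883 × 0.4644 = 0.01803 mol
n(NaOH) used in back-titration = 0.01471 × 0.4700 = 6.914 × 10^-3 mol
n(HCl) left over = 6.914 × 10^-3 mol (1:1 ratio)
n(HCl) consumed by analyte = 0.01803 − 6.914 × 10^-3 = 0.01112 mol
From the 1:2 ratio, n(CaO) = 1/2 × 0.01112 = 5.559 × 10^-3 mol
mass of CaO = 5.559 × 10^-3 × 56.08 = 0.3118 g
% CaO = 0.3118 / 0.5782 × 100 = 53.92 %

53.92 %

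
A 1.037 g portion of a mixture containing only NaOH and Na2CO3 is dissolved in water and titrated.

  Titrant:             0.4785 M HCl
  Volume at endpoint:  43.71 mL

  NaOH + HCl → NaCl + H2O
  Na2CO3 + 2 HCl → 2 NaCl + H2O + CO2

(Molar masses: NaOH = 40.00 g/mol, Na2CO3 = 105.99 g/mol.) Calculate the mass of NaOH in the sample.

n(HCl) = 0.04371 × 0.4785 = 0.02092 mol
Let x = n(NaOH), y = n(Na2CO3).
Titrant: 1x + 2y = 0.02092;  mass: 40.00x + 105.99y = 1.037
Solving, x = 5.495 × 10^-3 mol, y = 7.710 × 10^-3 mol
mass of NaOH = 5.495 × 10^-3 × 40.00 = 0.2198 g

0.2198 g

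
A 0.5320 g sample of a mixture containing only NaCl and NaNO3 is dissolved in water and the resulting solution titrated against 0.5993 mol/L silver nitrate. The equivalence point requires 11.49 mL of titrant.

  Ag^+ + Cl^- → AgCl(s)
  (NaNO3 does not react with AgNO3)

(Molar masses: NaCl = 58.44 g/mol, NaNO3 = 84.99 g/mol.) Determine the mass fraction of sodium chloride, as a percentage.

75.64 %

n(AgNO3) = 0.01149 × 0.5993 = 6.886 × 10^-3 mol
Let x = n(NaCl), y = n(NaNO3).
Titrant: 1x = 6.886 × 10^-3;  mass: 58.44x + 84.99y = 0.5320
Solving, x = 6.886 × 10^-3 mol, y = 1.525 × 10^-3 mol
mass of NaCl = 6.886 × 10^-3 × 58.44 = 0.4024 g
% NaCl = 0.4024 / 0.5320 × 100 = 75.64 %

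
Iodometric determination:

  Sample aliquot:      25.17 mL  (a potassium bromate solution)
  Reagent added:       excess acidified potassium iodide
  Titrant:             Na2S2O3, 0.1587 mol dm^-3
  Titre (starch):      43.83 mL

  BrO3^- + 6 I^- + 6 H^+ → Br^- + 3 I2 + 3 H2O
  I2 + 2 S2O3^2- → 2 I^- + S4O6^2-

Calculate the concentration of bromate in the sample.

n(S2O3^2-) = 0.04383 × 0.1587 = 6.956 × 10^-3 mol
n(I2) = n(S2O3^2-)/2 = 3.478 × 10^-3 mol
From the 1:3 ratio, n(BrO3^-) in the aliquot = 1/3 × 3.478 × 10^-3 = 1.159 × 10^-3 mol
[BrO3^-] = 1.159 × 10^-3 / 0.02517 = 0.04606 mol/L

0.04606 mol/L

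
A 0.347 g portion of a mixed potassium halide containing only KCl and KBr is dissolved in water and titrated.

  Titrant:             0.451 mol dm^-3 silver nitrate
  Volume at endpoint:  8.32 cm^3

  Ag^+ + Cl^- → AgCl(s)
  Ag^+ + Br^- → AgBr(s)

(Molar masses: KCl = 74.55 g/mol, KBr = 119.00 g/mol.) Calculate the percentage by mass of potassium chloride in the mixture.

n(AgNO3) = 0.00832 × 0.451 = 3.75 × 10^-3 mol
Let x = n(KCl), y = n(KBr).
Titrant: 1x + 1y = 3.75 × 10^-3;  mass: 74.55x + 119.00y = 0.347
Solving, x = 2.24 × 10^-3 mol, y = 1.51 × 10^-3 mol
mass of KCl = 2.24 × 10^-3 × 74.55 = 0.167 g
% KCl = 0.167 / 0.347 × 100 = 48.1 %

48.1 %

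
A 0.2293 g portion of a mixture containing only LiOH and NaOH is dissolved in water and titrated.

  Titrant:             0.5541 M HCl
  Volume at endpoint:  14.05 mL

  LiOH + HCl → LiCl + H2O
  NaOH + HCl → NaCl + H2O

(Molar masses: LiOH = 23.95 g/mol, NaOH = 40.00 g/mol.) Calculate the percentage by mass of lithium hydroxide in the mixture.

53.43 %

n(HCl) = 0.01405 × 0.5541 = 7.785 × 10^-3 mol
Let x = n(LiOH), y = n(NaOH).
Titrant: 1x + 1y = 7.785 × 10^-3;  mass: 23.95x + 40.00y = 0.2293
Solving, x = 5.116 × 10^-3 mol, y = 2.670 × 10^-3 mol
mass of LiOH = 5.116 × 10^-3 × 23.95 = 0.1225 g
% LiOH = 0.1225 / 0.2293 × 100 = 53.43 %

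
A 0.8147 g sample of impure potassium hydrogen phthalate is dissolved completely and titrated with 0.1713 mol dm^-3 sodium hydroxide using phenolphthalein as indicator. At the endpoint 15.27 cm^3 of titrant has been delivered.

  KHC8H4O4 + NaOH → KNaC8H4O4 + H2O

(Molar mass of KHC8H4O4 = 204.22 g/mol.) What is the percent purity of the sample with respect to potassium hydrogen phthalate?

65.57 %

n(NaOH) = 0.01527 L × 0.1713 mol/L = 2.616 × 10^-3 mol
n(KHC8H4O4) = 2.616 × 10^-3 mol (1:1 ratio)
mass of KHC8H4O4 = 2.616 × 10^-3 × 204.22 g/mol = 0.5342 g
% KHC8H4O4 = 0.5342 / 0.8147 × 100 = 65.57 %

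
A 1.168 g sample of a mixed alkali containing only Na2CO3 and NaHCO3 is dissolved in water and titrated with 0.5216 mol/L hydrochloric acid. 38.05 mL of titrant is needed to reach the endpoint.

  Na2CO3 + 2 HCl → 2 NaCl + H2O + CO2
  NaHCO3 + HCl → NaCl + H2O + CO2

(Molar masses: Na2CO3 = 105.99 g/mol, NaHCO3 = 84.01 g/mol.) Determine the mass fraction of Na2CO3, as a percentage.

n(HCl) = 0.03805 × 0.5216 = 0.01985 mol
Let x = n(Na2CO3), y = n(NaHCO3).
Titrant: 2x + 1y = 0.01985;  mass: 105.99x + 84.01y = 1.168
Solving, x = 8.050 × 10^-3 mol, y = 3.747 × 10^-3 mol
mass of Na2CO3 = 8.050 × 10^-3 × 105.99 = 0.8532 g
% Na2CO3 = 0.8532 / 1.168 × 100 = 73.05 %

73.05 %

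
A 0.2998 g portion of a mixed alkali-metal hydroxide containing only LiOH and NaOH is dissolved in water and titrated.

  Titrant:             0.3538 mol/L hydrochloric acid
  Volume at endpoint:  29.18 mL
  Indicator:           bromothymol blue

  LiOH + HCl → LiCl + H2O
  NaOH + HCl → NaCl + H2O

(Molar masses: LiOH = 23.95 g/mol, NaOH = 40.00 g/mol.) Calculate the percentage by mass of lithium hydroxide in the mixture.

n(HCl) = 0.02918 × 0.3538 = 0.01032 mol
Let x = n(LiOH), y = n(NaOH).
Titrant: 1x + 1y = 0.01032;  mass: 23.95x + 40.00y = 0.2998
Solving, x = 7.050 × 10^-3 mol, y = 3.274 × 10^-3 mol
mass of LiOH = 7.050 × 10^-3 × 23.95 = 0.1689 g
% LiOH = 0.1689 / 0.2998 × 100 = 56.32 %

56.32 %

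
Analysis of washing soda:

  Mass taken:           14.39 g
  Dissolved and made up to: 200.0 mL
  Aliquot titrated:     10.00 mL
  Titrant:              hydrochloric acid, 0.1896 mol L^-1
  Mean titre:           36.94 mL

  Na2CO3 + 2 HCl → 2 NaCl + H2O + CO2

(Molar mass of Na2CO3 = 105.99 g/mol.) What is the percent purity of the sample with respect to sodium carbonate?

n(HCl) per titration = 0.03694 × 0.1896 = 7.004 × 10^-3 mol
From the 1:2 ratio, n(Na2CO3) in each aliquot = 1/2 × 7.004 × 10^-3 = 3.502 × 10^-3 mol
n(Na2CO3) in the whole flask = 3.502 × 10^-3 × 200.0/10.00 = 0.07004 mol
mass of Na2CO3 = 0.07004 × 105.99 = 7.423 g
% Na2CO3 = 7.423 / 14.39 × 100 = 51.59 %

51.59 %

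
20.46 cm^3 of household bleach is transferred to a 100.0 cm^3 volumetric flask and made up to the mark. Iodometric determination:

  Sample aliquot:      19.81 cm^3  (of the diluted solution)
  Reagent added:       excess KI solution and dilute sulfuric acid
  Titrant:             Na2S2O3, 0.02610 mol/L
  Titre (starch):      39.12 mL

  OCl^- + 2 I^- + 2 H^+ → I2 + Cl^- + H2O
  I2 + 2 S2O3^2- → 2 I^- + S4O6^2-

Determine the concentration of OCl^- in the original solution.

n(S2O3^2-) = 0.03912 × 0.02610 = 1.021 × 10^-3 mol
n(I2) = n(S2O3^2-)/2 = 5.105 × 10^-4 mol
n(OCl^-) in the aliquot = 5.105 × 10^-4 mol (1:1 ratio)
[OCl^-]_dilute = 5.105 × 10^-4 / 0.01981 = 0.02577 mol/L
[OCl^-]_original = 0.02577 × 100.0/20.46 = 0.1260 mol/L

0.1260 mol/L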